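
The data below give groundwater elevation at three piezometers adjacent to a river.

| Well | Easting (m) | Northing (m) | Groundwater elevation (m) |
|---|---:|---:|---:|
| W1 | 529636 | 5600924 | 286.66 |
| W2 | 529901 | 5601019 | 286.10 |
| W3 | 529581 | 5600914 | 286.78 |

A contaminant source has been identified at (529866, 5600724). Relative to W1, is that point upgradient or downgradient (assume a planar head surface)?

Differences from W1: to W2 (Δx, Δy, Δh) = (265, 95, -0.56); to W3 = (-55, -10, +0.12).
Solve a·Δx + b·Δy = Δh: det = 265·(-10) − (-55)·95 = 2575.
∂h/∂x = [(-0.56)·(-10) − (+0.12)·95] / 2575 = -0.002252
∂h/∂y = [265·(+0.12) − (-55)·(-0.56)] / 2575 = +0.0003883
Head at (529866, 5600724) = 286.66 + (-0.002252)·(230) + (+0.0003883)·(-200) = 286.06 m.
That is lower than the 286.66 m at W1, so the point is downgradient.

downgradient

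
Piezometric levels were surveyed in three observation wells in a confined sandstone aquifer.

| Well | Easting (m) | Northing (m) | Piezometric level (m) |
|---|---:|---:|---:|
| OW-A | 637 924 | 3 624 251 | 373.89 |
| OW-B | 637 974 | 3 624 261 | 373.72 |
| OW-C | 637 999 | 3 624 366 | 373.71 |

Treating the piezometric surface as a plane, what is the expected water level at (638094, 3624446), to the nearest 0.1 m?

Three-point gradient (reference OW-A): Δ to OW-B = (50, 10, -0.17), Δ to OW-C = (75, 115, -0.18).
∂h/∂x = -0.003550, ∂h/∂y = +0.0007500 (det = 5000).
h(638094, 3624446) = 373.89 + (-0.003550)·(170) + (+0.0007500)·(195) = 373.89 -0.603 +0.146 = 373.433 m.

373.4 m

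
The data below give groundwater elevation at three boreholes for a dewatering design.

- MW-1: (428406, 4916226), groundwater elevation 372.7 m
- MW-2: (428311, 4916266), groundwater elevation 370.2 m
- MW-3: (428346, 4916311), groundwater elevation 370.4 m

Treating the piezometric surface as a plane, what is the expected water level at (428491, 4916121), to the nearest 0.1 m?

Differences from MW-1: to MW-2 (Δx, Δy, Δh) = (-95, 40, -2.5); to MW-3 = (-60, 85, -2.3).
Determinant of the coordinate differences = (-95)·85 − (-60)·40 = -5675.
∂h/∂x = [(-2.5)·85 − (-2.3)·40] / -5675 = +0.02123
∂h/∂y = [(-95)·(-2.3) − (-60)·(-2.5)] / -5675 = -0.01207
h(428491, 4916121) = 372.7 + (+0.02123)·(85) + (-0.01207)·(-105) = 372.7 +1.805 +1.267 = 375.772 m.

375.8 m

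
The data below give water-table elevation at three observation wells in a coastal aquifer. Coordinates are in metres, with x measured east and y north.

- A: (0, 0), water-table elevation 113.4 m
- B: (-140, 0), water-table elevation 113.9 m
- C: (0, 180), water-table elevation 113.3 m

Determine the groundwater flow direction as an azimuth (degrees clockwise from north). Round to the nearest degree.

081°

∂h/∂x = (113.9 − 113.4) / (-140 − 0) = -0.003571
∂h/∂y = (113.3 − 113.4) / (180 − 0) = -0.0005556
Flow direction (−∇h) has components (+0.003571 E, +0.0005556 N).
Azimuth = atan2(E, N) = atan2(+0.003571, +0.0005556) = 81.2° ≈ 081°.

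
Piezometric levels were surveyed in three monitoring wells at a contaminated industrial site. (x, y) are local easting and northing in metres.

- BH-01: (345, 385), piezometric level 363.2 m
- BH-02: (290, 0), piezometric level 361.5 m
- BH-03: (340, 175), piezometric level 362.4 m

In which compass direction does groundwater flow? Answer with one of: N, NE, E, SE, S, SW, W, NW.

With h = a·x + b·y + c and BH-01 as origin, the differences give:
  (-55)·a + (-385)·b = -1.7
  (-5)·a + (-210)·b = -0.8
Eliminate b (×(-210) and ×(-385), subtract): 9625·a = 49.00 → a = ∂h/∂x = +0.005091
Back-substitute: b = ∂h/∂y = +0.003688.
Flow = −∇h = (-0.005091 east, -0.003688 north), which points southwest.

SW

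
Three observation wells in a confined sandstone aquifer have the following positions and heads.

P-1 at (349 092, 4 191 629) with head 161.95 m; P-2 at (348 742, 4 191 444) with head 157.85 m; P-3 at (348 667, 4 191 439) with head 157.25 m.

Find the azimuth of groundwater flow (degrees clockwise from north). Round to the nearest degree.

With h = a·x + b·y + c and P-1 as origin, the differences give:
  (-350)·a + (-185)·b = -4.10
  (-425)·a + (-190)·b = -4.70
Eliminate b (×(-190) and ×(-185), subtract): -12125·a = -90.500 → a = ∂h/∂x = +0.007464
Back-substitute: b = ∂h/∂y = +0.008041.
Flow direction (−∇h) has components (-0.007464 E, -0.008041 N).
Azimuth = atan2(E, N) = atan2(-0.007464, -0.008041) = 222.9° ≈ 223°.

223°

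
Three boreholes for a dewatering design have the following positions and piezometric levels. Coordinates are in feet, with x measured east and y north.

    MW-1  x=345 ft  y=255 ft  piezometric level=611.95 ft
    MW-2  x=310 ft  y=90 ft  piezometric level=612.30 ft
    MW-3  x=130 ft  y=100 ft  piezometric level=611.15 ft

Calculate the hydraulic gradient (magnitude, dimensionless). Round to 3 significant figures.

With h = a·x + b·y + c and MW-1 as origin, the differences give:
  (-35)·a + (-165)·b = +0.35
  (-215)·a + (-155)·b = -0.80
Eliminate b (×(-155) and ×(-165), subtract): -30050·a = -186.250 → a = ∂h/∂x = +0.006198
Back-substitute: b = ∂h/∂y = -0.003436.
|∇h| = √(0.006198² + -0.003436²) = 0.007087

0.00709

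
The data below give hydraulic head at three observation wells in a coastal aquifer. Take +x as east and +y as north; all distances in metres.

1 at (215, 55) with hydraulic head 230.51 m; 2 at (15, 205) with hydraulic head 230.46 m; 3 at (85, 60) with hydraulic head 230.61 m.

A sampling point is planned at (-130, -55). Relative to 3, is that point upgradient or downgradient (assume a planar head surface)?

Differences from 1: to 2 (Δx, Δy, Δh) = (-200, 150, -0.05); to 3 = (-130, 5, +0.10).
Determinant of the coordinate differences = (-200)·5 − (-130)·150 = 18500.
∂h/∂x = [(-0.05)·5 − (+0.10)·150] / 18500 = -0.0008243
∂h/∂y = [(-200)·(+0.10) − (-130)·(-0.05)] / 18500 = -0.001432
Head at (-130, -55) = 230.51 + (-0.0008243)·(-345) + (-0.001432)·(-110) = 230.95 m.
That is higher than the 230.61 m at 3, so the point is upgradient.

upgradient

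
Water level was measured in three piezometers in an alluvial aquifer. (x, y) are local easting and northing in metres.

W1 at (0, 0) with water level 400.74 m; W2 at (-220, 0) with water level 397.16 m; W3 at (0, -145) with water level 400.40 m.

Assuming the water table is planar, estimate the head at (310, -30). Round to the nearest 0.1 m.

405.7 m

∂h/∂x = (397.16 − 400.74) / (-220 − 0) = +0.01627
∂h/∂y = (400.40 − 400.74) / (-145 − 0) = +0.002345
h(310, -30) = 400.74 + (+0.01627)·(310) + (+0.002345)·(-30) = 400.74 +5.045 -0.070 = 405.714 m.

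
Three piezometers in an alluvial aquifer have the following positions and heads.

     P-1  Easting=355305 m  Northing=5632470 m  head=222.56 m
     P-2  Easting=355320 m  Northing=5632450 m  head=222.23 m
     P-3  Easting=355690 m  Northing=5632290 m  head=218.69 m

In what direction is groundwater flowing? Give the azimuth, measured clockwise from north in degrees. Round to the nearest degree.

Taking P-1 as reference: P-2−P-1 = (15, -20, -0.33); P-3−P-1 = (385, -180, -3.87).
Determinant of the coordinate differences = 15·(-180) − 385·(-20) = 5000.
∂h/∂x = [(-0.33)·(-180) − (-3.87)·(-20)] / 5000 = -0.003600
∂h/∂y = [15·(-3.87) − 385·(-0.33)] / 5000 = +0.01380
Flow direction (−∇h) has components (+0.003600 E, -0.01380 N).
Azimuth = atan2(E, N) = atan2(+0.003600, -0.01380) = 165.4° ≈ 165°.

165°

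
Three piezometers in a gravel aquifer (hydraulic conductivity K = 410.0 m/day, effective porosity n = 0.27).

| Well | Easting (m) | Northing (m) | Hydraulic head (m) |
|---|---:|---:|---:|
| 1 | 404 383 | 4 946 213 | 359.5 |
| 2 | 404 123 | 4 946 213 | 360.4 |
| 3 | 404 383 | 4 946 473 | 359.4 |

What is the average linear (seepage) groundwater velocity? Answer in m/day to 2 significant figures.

∂h/∂x = (360.4 − 359.5) / (404123 − 404383) = -0.003462
∂h/∂y = (359.4 − 359.5) / (4946473 − 4946213) = -0.0003846
|∇h| = √(-0.003462² + -0.0003846²) = 0.003483
Seepage velocity v = K·i/n = 410.0 × 0.003483 / 0.27 = 5.289 m/day.

5.3 m/day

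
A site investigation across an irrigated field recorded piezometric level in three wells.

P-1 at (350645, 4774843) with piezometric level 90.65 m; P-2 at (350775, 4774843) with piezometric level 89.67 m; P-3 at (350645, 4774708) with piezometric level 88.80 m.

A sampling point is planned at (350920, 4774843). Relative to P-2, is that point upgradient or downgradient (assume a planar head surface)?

downgradient

∂h/∂x = (89.67 − 90.65) / (350775 − 350645) = -0.007538
∂h/∂y = (88.80 − 90.65) / (4774708 − 4774843) = +0.01370
Head at (350920, 4774843) = 90.65 + (-0.007538)·(275) + (+0.01370)·(0) = 88.58 m.
That is lower than the 89.67 m at P-2, so the point is downgradient.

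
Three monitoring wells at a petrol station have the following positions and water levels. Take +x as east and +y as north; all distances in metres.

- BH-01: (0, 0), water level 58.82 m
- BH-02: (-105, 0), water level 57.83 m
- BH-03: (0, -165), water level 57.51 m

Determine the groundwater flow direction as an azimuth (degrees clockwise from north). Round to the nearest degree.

∂h/∂x = (57.83 − 58.82) / (-105 − 0) = +0.009429
∂h/∂y = (57.51 − 58.82) / (-165 − 0) = +0.007939
Flow direction (−∇h) has components (-0.009429 E, -0.007939 N).
Azimuth = atan2(E, N) = atan2(-0.009429, -0.007939) = 229.9° ≈ 230°.

230°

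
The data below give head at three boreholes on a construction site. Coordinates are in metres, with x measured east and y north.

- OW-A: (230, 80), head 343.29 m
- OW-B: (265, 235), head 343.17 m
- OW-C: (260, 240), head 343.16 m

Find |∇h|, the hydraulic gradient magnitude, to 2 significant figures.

Taking OW-A as reference: OW-B−OW-A = (35, 155, -0.12); OW-C−OW-A = (30, 160, -0.13).
Solve a·Δx + b·Δy = Δh: det = 35·160 − 30·155 = 950.
∂h/∂x = [(-0.12)·160 − (-0.13)·155] / 950 = +0.0010000
∂h/∂y = [35·(-0.13) − 30·(-0.12)] / 950 = -0.0010000
|∇h| = √(0.0010000² + -0.0010000²) = 0.001414

0.0014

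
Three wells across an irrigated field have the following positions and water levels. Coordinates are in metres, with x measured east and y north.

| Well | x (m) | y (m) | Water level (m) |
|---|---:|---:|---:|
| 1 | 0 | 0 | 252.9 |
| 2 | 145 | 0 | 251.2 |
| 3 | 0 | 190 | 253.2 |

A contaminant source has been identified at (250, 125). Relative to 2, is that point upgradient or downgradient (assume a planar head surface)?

downgradient

∂h/∂x = (251.2 − 252.9) / (145 − 0) = -0.01172
∂h/∂y = (253.2 − 252.9) / (190 − 0) = +0.001579
Head at (250, 125) = 252.9 + (-0.01172)·(250) + (+0.001579)·(125) = 250.17 m.
That is lower than the 251.2 m at 2, so the point is downgradient.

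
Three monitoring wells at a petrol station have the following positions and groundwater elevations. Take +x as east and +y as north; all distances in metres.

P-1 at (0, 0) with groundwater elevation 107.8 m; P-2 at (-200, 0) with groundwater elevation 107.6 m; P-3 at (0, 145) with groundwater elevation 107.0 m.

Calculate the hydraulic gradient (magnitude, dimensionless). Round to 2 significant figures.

0.0056

∂h/∂x = (107.6 − 107.8) / (-200 − 0) = +0.001000
∂h/∂y = (107.0 − 107.8) / (145 − 0) = -0.005517
|∇h| = √(0.001000² + -0.005517²) = 0.005607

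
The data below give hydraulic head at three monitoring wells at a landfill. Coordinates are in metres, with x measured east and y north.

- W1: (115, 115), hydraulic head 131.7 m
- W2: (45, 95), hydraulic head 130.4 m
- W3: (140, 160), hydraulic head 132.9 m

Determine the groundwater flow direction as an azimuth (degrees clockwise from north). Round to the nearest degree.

214°

With h = a·x + b·y + c and W1 as origin, the differences give:
  (-70)·a + (-20)·b = -1.3
  25·a + 45·b = +1.2
Eliminate b (×45 and ×(-20), subtract): -2650·a = -34.50 → a = ∂h/∂x = +0.01302
Back-substitute: b = ∂h/∂y = +0.01943.
Flow direction (−∇h) has components (-0.01302 E, -0.01943 N).
Azimuth = atan2(E, N) = atan2(-0.01302, -0.01943) = 213.8° ≈ 214°.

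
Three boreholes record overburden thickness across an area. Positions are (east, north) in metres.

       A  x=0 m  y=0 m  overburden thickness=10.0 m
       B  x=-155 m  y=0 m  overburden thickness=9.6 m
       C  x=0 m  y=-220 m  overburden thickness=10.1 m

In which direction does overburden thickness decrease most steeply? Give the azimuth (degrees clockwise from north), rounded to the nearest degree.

280°

∂d/∂x = (9.6 − 10.0) / (-155 − 0) = +0.002581
∂d/∂y = (10.1 − 10.0) / (-220 − 0) = -0.0004545
Steepest decrease is along −∇f: components (-0.002581 E, +0.0004545 N).
Azimuth = atan2(-0.002581, +0.0004545) = 280.0° ≈ 280°.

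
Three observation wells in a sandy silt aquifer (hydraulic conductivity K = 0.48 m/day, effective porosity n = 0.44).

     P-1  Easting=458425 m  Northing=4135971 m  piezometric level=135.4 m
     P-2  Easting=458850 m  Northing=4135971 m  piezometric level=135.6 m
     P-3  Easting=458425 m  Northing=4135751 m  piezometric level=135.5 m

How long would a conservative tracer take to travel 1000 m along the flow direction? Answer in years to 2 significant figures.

3800 years

∂h/∂x = (135.6 − 135.4) / (458850 − 458425) = +0.0004706
∂h/∂y = (135.5 − 135.4) / (4135751 − 4135971) = -0.0004545
|∇h| = √(0.0004706² + -0.0004545²) = 0.0006542
Seepage velocity v = K·i/n = 0.48 × 0.0006542 / 0.44 = 0.0007137 m/day.
t = 1000 / 0.0007137 = 1.401e+06 days = 3.84e+03 years.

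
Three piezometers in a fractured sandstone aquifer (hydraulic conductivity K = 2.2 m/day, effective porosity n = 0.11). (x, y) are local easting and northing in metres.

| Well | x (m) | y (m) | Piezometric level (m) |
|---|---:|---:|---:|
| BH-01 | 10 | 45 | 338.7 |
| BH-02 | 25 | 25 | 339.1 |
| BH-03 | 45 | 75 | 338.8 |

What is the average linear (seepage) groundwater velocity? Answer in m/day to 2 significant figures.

Differences from BH-01: to BH-02 (Δx, Δy, Δh) = (15, -20, +0.4); to BH-03 = (35, 30, +0.1).
Determinant of the coordinate differences = 15·30 − 35·(-20) = 1150.
∂h/∂x = [(+0.4)·30 − (+0.1)·(-20)] / 1150 = +0.01217
∂h/∂y = [15·(+0.1) − 35·(+0.4)] / 1150 = -0.01087
|∇h| = √(0.01217² + -0.01087²) = 0.01632
Seepage velocity v = K·i/n = 2.2 × 0.01632 / 0.11 = 0.3264 m/day.

0.33 m/day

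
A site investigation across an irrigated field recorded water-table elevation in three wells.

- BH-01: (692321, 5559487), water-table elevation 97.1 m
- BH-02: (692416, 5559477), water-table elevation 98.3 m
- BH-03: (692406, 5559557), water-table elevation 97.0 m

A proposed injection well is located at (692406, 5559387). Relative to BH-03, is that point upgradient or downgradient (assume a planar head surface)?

Three-point gradient (reference BH-01): Δ to BH-02 = (95, -10, +1.2), Δ to BH-03 = (85, 70, -0.1).
∂h/∂x = +0.01107, ∂h/∂y = -0.01487 (det = 7500).
Head at (692406, 5559387) = 97.1 + (+0.01107)·(85) + (-0.01487)·(-100) = 99.53 m.
That is higher than the 97.0 m at BH-03, so the point is upgradient.

upgradient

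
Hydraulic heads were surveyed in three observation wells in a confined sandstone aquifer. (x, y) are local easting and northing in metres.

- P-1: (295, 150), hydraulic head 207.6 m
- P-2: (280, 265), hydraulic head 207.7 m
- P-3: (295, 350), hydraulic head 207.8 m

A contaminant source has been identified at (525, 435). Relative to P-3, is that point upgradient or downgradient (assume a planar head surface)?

upgradient

With h = a·x + b·y + c and P-1 as origin, the differences give:
  (-15)·a + 115·b = +0.1
  0·a + 200·b = +0.2
Eliminate b (×200 and ×115, subtract): -3000·a = -3.00 → a = ∂h/∂x = +0.001000
Back-substitute: b = ∂h/∂y = +0.001000.
Head at (525, 435) = 207.6 + (+0.001000)·(230) + (+0.001000)·(285) = 208.12 m.
That is higher than the 207.8 m at P-3, so the point is upgradient.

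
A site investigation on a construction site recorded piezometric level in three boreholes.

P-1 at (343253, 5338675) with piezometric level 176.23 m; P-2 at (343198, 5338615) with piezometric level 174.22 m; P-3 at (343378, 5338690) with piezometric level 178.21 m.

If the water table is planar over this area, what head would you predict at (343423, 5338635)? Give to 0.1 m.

177.6 m

Differences from P-1: to P-2 (Δx, Δy, Δh) = (-55, -60, -2.01); to P-3 = (125, 15, +1.98).
Solve a·Δx + b·Δy = Δh: det = (-55)·15 − 125·(-60) = 6675.
∂h/∂x = [(-2.01)·15 − (+1.98)·(-60)] / 6675 = +0.01328
∂h/∂y = [(-55)·(+1.98) − 125·(-2.01)] / 6675 = +0.02133
h(343423, 5338635) = 176.23 + (+0.01328)·(170) + (+0.02133)·(-40) = 176.23 +2.258 -0.853 = 177.635 m.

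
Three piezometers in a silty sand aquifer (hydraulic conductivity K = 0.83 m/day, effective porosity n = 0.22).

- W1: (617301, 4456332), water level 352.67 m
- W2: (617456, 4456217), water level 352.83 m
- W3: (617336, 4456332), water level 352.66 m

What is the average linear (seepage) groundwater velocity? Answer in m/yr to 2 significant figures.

2.5 m/yr

With h = a·x + b·y + c and W1 as origin, the differences give:
  155·a + (-115)·b = +0.16
  35·a + 0·b = -0.01
Eliminate b (×0 and ×(-115), subtract): 4025·a = -1.150 → a = ∂h/∂x = -0.0002857
Back-substitute: b = ∂h/∂y = -0.001776.
|∇h| = √(-0.0002857² + -0.001776²) = 0.001799
Seepage velocity v = K·i/n = 0.83 × 0.001799 / 0.22 = 0.006787 m/day = 2.479 m/yr.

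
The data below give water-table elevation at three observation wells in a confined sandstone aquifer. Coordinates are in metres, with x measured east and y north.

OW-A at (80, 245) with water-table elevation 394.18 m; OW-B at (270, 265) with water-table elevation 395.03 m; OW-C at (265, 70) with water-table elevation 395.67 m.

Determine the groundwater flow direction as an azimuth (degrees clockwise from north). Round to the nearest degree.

Differences from OW-A: to OW-B (Δx, Δy, Δh) = (190, 20, +0.85); to OW-C = (185, -175, +1.49).
Solve a·Δx + b·Δy = Δh: det = 190·(-175) − 185·20 = -36950.
∂h/∂x = [(+0.85)·(-175) − (+1.49)·20] / -36950 = +0.004832
∂h/∂y = [190·(+1.49) − 185·(+0.85)] / -36950 = -0.003406
Flow direction (−∇h) has components (-0.004832 E, +0.003406 N).
Azimuth = atan2(E, N) = atan2(-0.004832, +0.003406) = 305.2° ≈ 305°.

305°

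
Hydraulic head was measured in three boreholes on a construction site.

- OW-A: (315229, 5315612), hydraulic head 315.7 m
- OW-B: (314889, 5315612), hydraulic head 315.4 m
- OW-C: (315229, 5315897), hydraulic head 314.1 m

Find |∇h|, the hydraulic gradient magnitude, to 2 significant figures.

0.0057

∂h/∂x = (315.4 − 315.7) / (314889 − 315229) = +0.0008824
∂h/∂y = (314.1 − 315.7) / (5315897 − 5315612) = -0.005614
|∇h| = √(0.0008824² + -0.005614²) = 0.005683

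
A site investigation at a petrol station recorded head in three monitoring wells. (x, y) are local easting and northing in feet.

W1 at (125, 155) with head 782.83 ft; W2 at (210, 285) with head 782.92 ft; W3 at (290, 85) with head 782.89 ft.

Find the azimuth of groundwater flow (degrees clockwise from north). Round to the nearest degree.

235°

With h = a·x + b·y + c and W1 as origin, the differences give:
  85·a + 130·b = +0.09
  165·a + (-70)·b = +0.06
Eliminate b (×(-70) and ×130, subtract): -27400·a = -14.100 → a = ∂h/∂x = +0.0005146
Back-substitute: b = ∂h/∂y = +0.0003558.
Flow direction (−∇h) has components (-0.0005146 E, -0.0003558 N).
Azimuth = atan2(E, N) = atan2(-0.0005146, -0.0003558) = 235.3° ≈ 235°.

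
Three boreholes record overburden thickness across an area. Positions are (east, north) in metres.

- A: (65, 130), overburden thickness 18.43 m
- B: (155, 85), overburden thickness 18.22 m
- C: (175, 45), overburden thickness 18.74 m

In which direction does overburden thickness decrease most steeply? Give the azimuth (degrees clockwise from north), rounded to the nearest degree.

032°

Differences from A: to B (Δx, Δy, Δh) = (90, -45, -0.21); to C = (110, -85, +0.31).
Solve a·Δx + b·Δy = Δd: det = 90·(-85) − 110·(-45) = -2700.
∂d/∂x = [(-0.21)·(-85) − (+0.31)·(-45)] / -2700 = -0.01178
∂d/∂y = [90·(+0.31) − 110·(-0.21)] / -2700 = -0.01889
Steepest decrease is along −∇f: components (+0.01178 E, +0.01889 N).
Azimuth = atan2(+0.01178, +0.01889) = 31.9° ≈ 032°.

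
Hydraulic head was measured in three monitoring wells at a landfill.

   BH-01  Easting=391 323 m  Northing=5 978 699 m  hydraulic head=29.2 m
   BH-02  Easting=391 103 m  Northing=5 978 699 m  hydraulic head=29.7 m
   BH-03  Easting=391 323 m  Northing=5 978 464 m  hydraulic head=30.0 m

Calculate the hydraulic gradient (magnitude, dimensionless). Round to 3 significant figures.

∂h/∂x = (29.7 − 29.2) / (391103 − 391323) = -0.002273
∂h/∂y = (30.0 − 29.2) / (5978464 − 5978699) = -0.003404
|∇h| = √(-0.002273² + -0.003404²) = 0.004093

0.00409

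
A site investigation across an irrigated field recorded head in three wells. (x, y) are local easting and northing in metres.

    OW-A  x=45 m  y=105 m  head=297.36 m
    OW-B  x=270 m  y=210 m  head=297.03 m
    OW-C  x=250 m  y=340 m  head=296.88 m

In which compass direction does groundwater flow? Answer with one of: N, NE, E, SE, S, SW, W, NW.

NE

Three-point gradient (reference OW-A): Δ to OW-B = (225, 105, -0.33), Δ to OW-C = (205, 235, -0.48).
∂h/∂x = -0.0008660, ∂h/∂y = -0.001287 (det = 31350).
Flow = −∇h = (+0.0008660 east, +0.001287 north), which points northeast.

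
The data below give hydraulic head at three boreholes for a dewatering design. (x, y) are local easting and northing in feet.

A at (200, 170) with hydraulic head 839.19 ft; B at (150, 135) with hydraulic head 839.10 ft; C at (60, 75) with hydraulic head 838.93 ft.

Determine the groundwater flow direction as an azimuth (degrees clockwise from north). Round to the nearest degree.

Taking A as reference: B−A = (-50, -35, -0.09); C−A = (-140, -95, -0.26).
Determinant of the coordinate differences = (-50)·(-95) − (-140)·(-35) = -150.
∂h/∂x = [(-0.09)·(-95) − (-0.26)·(-35)] / -150 = +0.003667
∂h/∂y = [(-50)·(-0.26) − (-140)·(-0.09)] / -150 = -0.002667
Flow direction (−∇h) has components (-0.003667 E, +0.002667 N).
Azimuth = atan2(E, N) = atan2(-0.003667, +0.002667) = 306.0° ≈ 306°.

306°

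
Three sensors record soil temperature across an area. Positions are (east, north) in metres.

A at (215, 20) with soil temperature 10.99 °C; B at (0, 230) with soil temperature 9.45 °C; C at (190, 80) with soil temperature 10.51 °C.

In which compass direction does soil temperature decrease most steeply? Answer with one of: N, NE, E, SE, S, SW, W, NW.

N

Three-point gradient (reference A): Δ to B = (-215, 210, -1.54), Δ to C = (-25, 60, -0.48).
∂T/∂x = -0.001098, ∂T/∂y = -0.008458 (det = -7650).
Steepest decrease is along −∇f = (+0.001098 E, +0.008458 N) → north.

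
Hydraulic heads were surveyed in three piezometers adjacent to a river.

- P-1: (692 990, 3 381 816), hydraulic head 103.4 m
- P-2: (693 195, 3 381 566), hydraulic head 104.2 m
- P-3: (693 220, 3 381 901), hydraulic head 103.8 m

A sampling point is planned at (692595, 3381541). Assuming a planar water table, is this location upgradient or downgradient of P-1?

downgradient

Differences from P-1: to P-2 (Δx, Δy, Δh) = (205, -250, +0.8); to P-3 = (230, 85, +0.4).
Determinant of the coordinate differences = 205·85 − 230·(-250) = 74925.
∂h/∂x = [(+0.8)·85 − (+0.4)·(-250)] / 74925 = +0.002242
∂h/∂y = [205·(+0.4) − 230·(+0.8)] / 74925 = -0.001361
Head at (692595, 3381541) = 103.4 + (+0.002242)·(-395) + (-0.001361)·(-275) = 102.89 m.
That is lower than the 103.4 m at P-1, so the point is downgradient.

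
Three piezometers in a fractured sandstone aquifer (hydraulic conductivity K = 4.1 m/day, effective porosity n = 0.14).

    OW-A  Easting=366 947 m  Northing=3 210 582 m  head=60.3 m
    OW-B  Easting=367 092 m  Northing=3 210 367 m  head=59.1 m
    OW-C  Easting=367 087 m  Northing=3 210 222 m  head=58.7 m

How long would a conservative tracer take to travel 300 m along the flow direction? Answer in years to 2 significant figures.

With h = a·x + b·y + c and OW-A as origin, the differences give:
  145·a + (-215)·b = -1.2
  140·a + (-360)·b = -1.6
Eliminate b (×(-360) and ×(-215), subtract): -22100·a = 88.00 → a = ∂h/∂x = -0.003982
Back-substitute: b = ∂h/∂y = +0.002896.
|∇h| = √(-0.003982² + 0.002896²) = 0.004924
Seepage velocity v = K·i/n = 4.1 × 0.004924 / 0.14 = 0.1442 m/day.
t = 300 / 0.1442 = 2080 days = 5.69 years.

5.7 years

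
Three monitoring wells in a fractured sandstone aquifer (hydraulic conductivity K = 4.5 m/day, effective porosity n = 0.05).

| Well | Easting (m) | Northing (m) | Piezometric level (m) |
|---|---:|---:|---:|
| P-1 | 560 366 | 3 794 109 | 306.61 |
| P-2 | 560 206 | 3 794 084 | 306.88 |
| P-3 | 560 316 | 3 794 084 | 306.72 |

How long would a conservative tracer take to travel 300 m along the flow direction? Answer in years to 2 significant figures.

With h = a·x + b·y + c and P-1 as origin, the differences give:
  (-160)·a + (-25)·b = +0.27
  (-50)·a + (-25)·b = +0.11
Eliminate b (×(-25) and ×(-25), subtract): 2750·a = -4.000 → a = ∂h/∂x = -0.001455
Back-substitute: b = ∂h/∂y = -0.001491.
|∇h| = √(-0.001455² + -0.001491²) = 0.002083
Seepage velocity v = K·i/n = 4.5 × 0.002083 / 0.05 = 0.1875 m/day.
t = 300 / 0.1875 = 1600 days = 4.38 years.

4.4 years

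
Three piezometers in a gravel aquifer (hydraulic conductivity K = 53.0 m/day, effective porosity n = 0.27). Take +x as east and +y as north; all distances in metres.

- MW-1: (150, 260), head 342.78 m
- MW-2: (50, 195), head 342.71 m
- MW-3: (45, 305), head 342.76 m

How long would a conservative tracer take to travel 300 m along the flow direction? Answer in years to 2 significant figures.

Differences from MW-1: to MW-2 (Δx, Δy, Δh) = (-100, -65, -0.07); to MW-3 = (-105, 45, -0.02).
Solve a·Δx + b·Δy = Δh: det = (-100)·45 − (-105)·(-65) = -11325.
∂h/∂x = [(-0.07)·45 − (-0.02)·(-65)] / -11325 = +0.0003929
∂h/∂y = [(-100)·(-0.02) − (-105)·(-0.07)] / -11325 = +0.0004724
|∇h| = √(0.0003929² + 0.0004724²) = 0.0006144
Seepage velocity v = K·i/n = 53.0 × 0.0006144 / 0.27 = 0.1206 m/day.
t = 300 / 0.1206 = 2488 days = 6.81 years.

6.8 years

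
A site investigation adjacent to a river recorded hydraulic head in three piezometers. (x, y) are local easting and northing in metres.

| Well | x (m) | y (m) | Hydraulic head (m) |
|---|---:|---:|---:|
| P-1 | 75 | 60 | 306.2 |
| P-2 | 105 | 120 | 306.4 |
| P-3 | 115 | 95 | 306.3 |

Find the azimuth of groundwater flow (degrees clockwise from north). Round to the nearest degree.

169°

Taking P-1 as reference: P-2−P-1 = (30, 60, +0.2); P-3−P-1 = (40, 35, +0.1).
Determinant of the coordinate differences = 30·35 − 40·60 = -1350.
∂h/∂x = [(+0.2)·35 − (+0.1)·60] / -1350 = -0.0007407
∂h/∂y = [30·(+0.1) − 40·(+0.2)] / -1350 = +0.003704
Flow direction (−∇h) has components (+0.0007407 E, -0.003704 N).
Azimuth = atan2(E, N) = atan2(+0.0007407, -0.003704) = 168.7° ≈ 169°.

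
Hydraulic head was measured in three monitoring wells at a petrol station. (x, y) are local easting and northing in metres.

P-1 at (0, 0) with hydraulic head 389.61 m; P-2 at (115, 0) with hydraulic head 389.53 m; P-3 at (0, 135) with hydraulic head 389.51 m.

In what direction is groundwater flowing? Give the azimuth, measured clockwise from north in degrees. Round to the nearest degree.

043°

∂h/∂x = (389.53 − 389.61) / (115 − 0) = -0.0006957
∂h/∂y = (389.51 − 389.61) / (135 − 0) = -0.0007407
Flow direction (−∇h) has components (+0.0006957 E, +0.0007407 N).
Azimuth = atan2(E, N) = atan2(+0.0006957, +0.0007407) = 43.2° ≈ 043°.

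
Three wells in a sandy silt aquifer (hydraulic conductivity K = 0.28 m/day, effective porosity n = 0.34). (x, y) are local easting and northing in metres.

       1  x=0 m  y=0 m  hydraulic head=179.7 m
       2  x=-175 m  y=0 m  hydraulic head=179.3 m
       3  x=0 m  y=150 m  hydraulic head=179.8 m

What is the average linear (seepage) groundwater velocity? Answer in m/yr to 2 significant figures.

∂h/∂x = (179.3 − 179.7) / (-175 − 0) = +0.002286
∂h/∂y = (179.8 − 179.7) / (150 − 0) = +0.0006667
|∇h| = √(0.002286² + 0.0006667²) = 0.002381
Seepage velocity v = K·i/n = 0.28 × 0.002381 / 0.34 = 0.001961 m/day = 0.7163 m/yr.

0.72 m/yr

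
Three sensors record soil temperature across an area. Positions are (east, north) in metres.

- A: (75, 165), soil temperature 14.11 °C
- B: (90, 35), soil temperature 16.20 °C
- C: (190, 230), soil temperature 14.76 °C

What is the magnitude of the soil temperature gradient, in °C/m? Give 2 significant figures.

0.020 °C/m

With T = a·x + b·y + c and A as origin, the differences give:
  15·a + (-130)·b = +2.09
  115·a + 65·b = +0.65
Eliminate b (×65 and ×(-130), subtract): 15925·a = 220.350 → a = ∂T/∂x = +0.01384
Back-substitute: b = ∂T/∂y = -0.01448.
|∇f| = √(0.01384² + -0.01448²) = 0.02003 °C/m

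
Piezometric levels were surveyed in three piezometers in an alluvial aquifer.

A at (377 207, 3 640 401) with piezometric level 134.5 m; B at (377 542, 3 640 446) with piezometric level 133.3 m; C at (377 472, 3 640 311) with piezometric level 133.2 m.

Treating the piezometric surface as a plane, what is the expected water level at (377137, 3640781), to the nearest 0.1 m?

Differences from A: to B (Δx, Δy, Δh) = (335, 45, -1.2); to C = (265, -90, -1.3).
Solve a·Δx + b·Δy = Δh: det = 335·(-90) − 265·45 = -42075.
∂h/∂x = [(-1.2)·(-90) − (-1.3)·45] / -42075 = -0.003957
∂h/∂y = [335·(-1.3) − 265·(-1.2)] / -42075 = +0.002793
h(377137, 3640781) = 134.5 + (-0.003957)·(-70) + (+0.002793)·(380) = 134.5 +0.277 +1.061 = 135.838 m.

135.8 m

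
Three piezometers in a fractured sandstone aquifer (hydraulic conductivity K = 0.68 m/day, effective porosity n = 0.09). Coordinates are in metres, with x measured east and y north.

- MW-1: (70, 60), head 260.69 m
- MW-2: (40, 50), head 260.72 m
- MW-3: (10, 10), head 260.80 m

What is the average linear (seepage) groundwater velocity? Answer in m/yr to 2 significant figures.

4.8 m/yr

Taking MW-1 as reference: MW-2−MW-1 = (-30, -10, +0.03); MW-3−MW-1 = (-60, -50, +0.11).
Solve a·Δx + b·Δy = Δh: det = (-30)·(-50) − (-60)·(-10) = 900.
∂h/∂x = [(+0.03)·(-50) − (+0.11)·(-10)] / 900 = -0.0004444
∂h/∂y = [(-30)·(+0.11) − (-60)·(+0.03)] / 900 = -0.001667
|∇h| = √(-0.0004444² + -0.001667²) = 0.001725
Seepage velocity v = K·i/n = 0.68 × 0.001725 / 0.09 = 0.01303 m/day = 4.759 m/yr.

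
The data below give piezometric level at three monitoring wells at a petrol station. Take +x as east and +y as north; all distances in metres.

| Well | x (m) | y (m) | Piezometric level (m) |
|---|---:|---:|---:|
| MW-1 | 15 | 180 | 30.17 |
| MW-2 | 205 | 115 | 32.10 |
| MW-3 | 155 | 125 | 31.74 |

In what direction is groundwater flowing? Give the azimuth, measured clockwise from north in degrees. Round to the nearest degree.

352°

With h = a·x + b·y + c and MW-1 as origin, the differences give:
  190·a + (-65)·b = +1.93
  140·a + (-55)·b = +1.57
Eliminate b (×(-55) and ×(-65), subtract): -1350·a = -4.100 → a = ∂h/∂x = +0.003037
Back-substitute: b = ∂h/∂y = -0.02081.
Flow direction (−∇h) has components (-0.003037 E, +0.02081 N).
Azimuth = atan2(E, N) = atan2(-0.003037, +0.02081) = 351.7° ≈ 352°.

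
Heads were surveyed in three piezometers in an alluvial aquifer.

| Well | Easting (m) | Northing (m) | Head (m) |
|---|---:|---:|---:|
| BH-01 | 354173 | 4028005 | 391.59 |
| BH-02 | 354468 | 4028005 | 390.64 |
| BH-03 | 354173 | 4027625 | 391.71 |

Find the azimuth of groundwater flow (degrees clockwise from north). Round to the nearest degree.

084°

∂h/∂x = (390.64 − 391.59) / (354468 − 354173) = -0.003220
∂h/∂y = (391.71 − 391.59) / (4027625 − 4028005) = -0.0003158
Flow direction (−∇h) has components (+0.003220 E, +0.0003158 N).
Azimuth = atan2(E, N) = atan2(+0.003220, +0.0003158) = 84.4° ≈ 084°.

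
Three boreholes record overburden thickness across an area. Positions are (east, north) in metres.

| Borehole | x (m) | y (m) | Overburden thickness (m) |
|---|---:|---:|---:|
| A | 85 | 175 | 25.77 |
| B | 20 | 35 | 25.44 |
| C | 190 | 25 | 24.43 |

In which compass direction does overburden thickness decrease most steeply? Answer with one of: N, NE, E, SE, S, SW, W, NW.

SE

Taking A as reference: B−A = (-65, -140, -0.33); C−A = (105, -150, -1.34).
Determinant of the coordinate differences = (-65)·(-150) − 105·(-140) = 24450.
∂d/∂x = [(-0.33)·(-150) − (-1.34)·(-140)] / 24450 = -0.005648
∂d/∂y = [(-65)·(-1.34) − 105·(-0.33)] / 24450 = +0.004980
Steepest decrease is along −∇f = (+0.005648 E, -0.004980 N) → southeast.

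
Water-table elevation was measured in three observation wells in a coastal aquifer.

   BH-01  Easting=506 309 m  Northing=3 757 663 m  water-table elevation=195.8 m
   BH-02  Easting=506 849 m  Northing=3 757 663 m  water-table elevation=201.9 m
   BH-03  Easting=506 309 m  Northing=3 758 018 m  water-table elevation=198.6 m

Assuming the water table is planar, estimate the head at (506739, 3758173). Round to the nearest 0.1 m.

204.7 m

∂h/∂x = (201.9 − 195.8) / (506849 − 506309) = +0.01130
∂h/∂y = (198.6 − 195.8) / (3758018 − 3757663) = +0.007887
h(506739, 3758173) = 195.8 + (+0.01130)·(430) + (+0.007887)·(510) = 195.8 +4.857 +4.023 = 204.680 m.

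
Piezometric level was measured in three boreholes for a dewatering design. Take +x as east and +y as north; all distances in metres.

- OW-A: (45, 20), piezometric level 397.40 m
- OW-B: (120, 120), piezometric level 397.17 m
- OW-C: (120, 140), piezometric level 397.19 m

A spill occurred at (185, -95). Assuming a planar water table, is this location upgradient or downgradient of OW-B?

downgradient

Taking OW-A as reference: OW-B−OW-A = (75, 100, -0.23); OW-C−OW-A = (75, 120, -0.21).
Determinant of the coordinate differences = 75·120 − 75·100 = 1500.
∂h/∂x = [(-0.23)·120 − (-0.21)·100] / 1500 = -0.004400
∂h/∂y = [75·(-0.21) − 75·(-0.23)] / 1500 = +0.0010000
Head at (185, -95) = 397.40 + (-0.004400)·(140) + (+0.0010000)·(-115) = 396.67 m.
That is lower than the 397.17 m at OW-B, so the point is downgradient.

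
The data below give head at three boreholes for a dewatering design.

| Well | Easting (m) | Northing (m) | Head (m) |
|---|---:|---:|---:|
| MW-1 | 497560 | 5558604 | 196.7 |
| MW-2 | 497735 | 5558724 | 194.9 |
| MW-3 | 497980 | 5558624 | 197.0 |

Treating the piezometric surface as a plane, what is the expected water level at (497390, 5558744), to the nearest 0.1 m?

194.0 m

With h = a·x + b·y + c and MW-1 as origin, the differences give:
  175·a + 120·b = -1.8
  420·a + 20·b = +0.3
Eliminate b (×20 and ×120, subtract): -46900·a = -72.00 → a = ∂h/∂x = +0.001535
Back-substitute: b = ∂h/∂y = -0.01724.
h(497390, 5558744) = 196.7 + (+0.001535)·(-170) + (-0.01724)·(140) = 196.7 -0.261 -2.413 = 194.026 m.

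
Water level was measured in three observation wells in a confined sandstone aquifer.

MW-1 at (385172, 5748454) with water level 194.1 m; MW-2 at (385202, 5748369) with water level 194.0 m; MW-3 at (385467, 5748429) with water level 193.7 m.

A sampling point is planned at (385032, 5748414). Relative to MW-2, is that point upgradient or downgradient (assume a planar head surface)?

upgradient

With h = a·x + b·y + c and MW-1 as origin, the differences give:
  30·a + (-85)·b = -0.1
  295·a + (-25)·b = -0.4
Eliminate b (×(-25) and ×(-85), subtract): 24325·a = -31.50 → a = ∂h/∂x = -0.001295
Back-substitute: b = ∂h/∂y = +0.0007194.
Head at (385032, 5748414) = 194.1 + (-0.001295)·(-140) + (+0.0007194)·(-40) = 194.25 m.
That is higher than the 194.0 m at MW-2, so the point is upgradient.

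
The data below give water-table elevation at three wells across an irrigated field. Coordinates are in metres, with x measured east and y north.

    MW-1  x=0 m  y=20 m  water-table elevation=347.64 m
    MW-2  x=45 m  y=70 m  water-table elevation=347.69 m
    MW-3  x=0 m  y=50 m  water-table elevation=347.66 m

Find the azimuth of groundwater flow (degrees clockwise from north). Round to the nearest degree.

209°

Three-point gradient (reference MW-1): Δ to MW-2 = (45, 50, +0.05), Δ to MW-3 = (0, 30, +0.02).
∂h/∂x = +0.0003704, ∂h/∂y = +0.0006667 (det = 1350).
Flow direction (−∇h) has components (-0.0003704 E, -0.0006667 N).
Azimuth = atan2(E, N) = atan2(-0.0003704, -0.0006667) = 209.1° ≈ 209°.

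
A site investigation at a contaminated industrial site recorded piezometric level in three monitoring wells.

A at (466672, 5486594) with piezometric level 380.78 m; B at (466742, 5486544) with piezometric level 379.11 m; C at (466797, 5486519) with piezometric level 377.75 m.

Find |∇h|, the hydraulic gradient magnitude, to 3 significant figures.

Taking A as reference: B−A = (70, -50, -1.67); C−A = (125, -75, -3.03).
Determinant of the coordinate differences = 70·(-75) − 125·(-50) = 1000.
∂h/∂x = [(-1.67)·(-75) − (-3.03)·(-50)] / 1000 = -0.02625
∂h/∂y = [70·(-3.03) − 125·(-1.67)] / 1000 = -0.003350
|∇h| = √(-0.02625² + -0.003350²) = 0.02646

0.0265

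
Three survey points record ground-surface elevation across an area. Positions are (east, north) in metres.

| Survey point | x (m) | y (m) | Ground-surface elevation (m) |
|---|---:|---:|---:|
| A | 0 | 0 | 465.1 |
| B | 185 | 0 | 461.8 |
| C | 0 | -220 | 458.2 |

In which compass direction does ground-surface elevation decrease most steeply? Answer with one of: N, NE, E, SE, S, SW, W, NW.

SE

∂z/∂x = (461.8 − 465.1) / (185 − 0) = -0.01784
∂z/∂y = (458.2 − 465.1) / (-220 − 0) = +0.03136
Steepest decrease is along −∇f = (+0.01784 E, -0.03136 N) → southeast.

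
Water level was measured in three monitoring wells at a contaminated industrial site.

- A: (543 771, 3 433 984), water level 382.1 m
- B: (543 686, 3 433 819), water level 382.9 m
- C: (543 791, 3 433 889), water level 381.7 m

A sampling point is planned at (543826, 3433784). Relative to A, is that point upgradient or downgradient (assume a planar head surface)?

downgradient

With h = a·x + b·y + c and A as origin, the differences give:
  (-85)·a + (-165)·b = +0.8
  20·a + (-95)·b = -0.4
Eliminate b (×(-95) and ×(-165), subtract): 11375·a = -142.00 → a = ∂h/∂x = -0.01248
Back-substitute: b = ∂h/∂y = +0.001582.
Head at (543826, 3433784) = 382.1 + (-0.01248)·(55) + (+0.001582)·(-200) = 381.10 m.
That is lower than the 382.1 m at A, so the point is downgradient.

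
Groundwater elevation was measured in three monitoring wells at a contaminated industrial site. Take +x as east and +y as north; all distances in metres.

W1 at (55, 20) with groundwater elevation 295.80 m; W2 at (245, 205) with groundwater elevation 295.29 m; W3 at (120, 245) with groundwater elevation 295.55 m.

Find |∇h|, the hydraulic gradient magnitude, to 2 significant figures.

With h = a·x + b·y + c and W1 as origin, the differences give:
  190·a + 185·b = -0.51
  65·a + 225·b = -0.25
Eliminate b (×225 and ×185, subtract): 30725·a = -68.500 → a = ∂h/∂x = -0.002229
Back-substitute: b = ∂h/∂y = -0.0004670.
|∇h| = √(-0.002229² + -0.0004670²) = 0.002277

0.0023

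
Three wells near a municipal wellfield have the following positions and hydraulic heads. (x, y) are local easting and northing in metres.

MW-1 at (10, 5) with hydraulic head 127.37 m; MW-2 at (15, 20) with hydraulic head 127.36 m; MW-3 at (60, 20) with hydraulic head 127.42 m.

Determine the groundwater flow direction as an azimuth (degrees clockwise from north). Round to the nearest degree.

Three-point gradient (reference MW-1): Δ to MW-2 = (5, 15, -0.01), Δ to MW-3 = (50, 15, +0.05).
∂h/∂x = +0.001333, ∂h/∂y = -0.001111 (det = -675).
Flow direction (−∇h) has components (-0.001333 E, +0.001111 N).
Azimuth = atan2(E, N) = atan2(-0.001333, +0.001111) = 309.8° ≈ 310°.

310°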